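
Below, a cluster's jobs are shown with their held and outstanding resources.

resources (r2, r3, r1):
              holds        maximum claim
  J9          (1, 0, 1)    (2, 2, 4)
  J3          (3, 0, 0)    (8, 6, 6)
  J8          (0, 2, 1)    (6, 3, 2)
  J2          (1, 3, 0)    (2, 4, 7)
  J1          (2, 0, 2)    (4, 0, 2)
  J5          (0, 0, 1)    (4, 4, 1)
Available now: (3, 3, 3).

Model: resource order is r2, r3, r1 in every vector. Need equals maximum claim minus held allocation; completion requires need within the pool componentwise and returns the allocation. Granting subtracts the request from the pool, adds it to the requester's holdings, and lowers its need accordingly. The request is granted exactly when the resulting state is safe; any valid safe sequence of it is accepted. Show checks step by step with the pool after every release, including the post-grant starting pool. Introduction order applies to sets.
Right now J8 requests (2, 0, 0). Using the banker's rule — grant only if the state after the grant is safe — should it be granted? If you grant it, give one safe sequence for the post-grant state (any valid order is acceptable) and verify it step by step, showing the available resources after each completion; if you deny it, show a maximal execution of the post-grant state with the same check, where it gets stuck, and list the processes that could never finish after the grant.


GRANT — the state after the grant stays safe, e.g. via J9, J1, J8, J5, J2, J3.
Key observation: (1, 3, 3) free after granting still covers J9 first, and each release covers the next.
Verifying the post-grant state step by step:
  pool = (1, 3, 3)
  J9: need (1, 2, 3) fits (1, 3, 3); releases (1, 0, 1), pool now (2, 3, 4)
  J1: need (2, 0, 0) fits (2, 3, 4); releases (2, 0, 2), pool now (4, 3, 6)
  J8: need (4, 1, 1) fits (4, 3, 6); releases (2, 2, 1), pool now (6, 5, 7)
  J5: need (4, 4, 0) fits (6, 5, 7); releases (0, 0, 1), pool now (6, 5, 8)
  J2: need (1, 1, 7) fits (6, 5, 8); releases (1, 3, 0), pool now (7, 8, 8)
  J3: need (5, 6, 6) fits (7, 8, 8); releases (3, 0, 0), pool now (10, 8, 8)


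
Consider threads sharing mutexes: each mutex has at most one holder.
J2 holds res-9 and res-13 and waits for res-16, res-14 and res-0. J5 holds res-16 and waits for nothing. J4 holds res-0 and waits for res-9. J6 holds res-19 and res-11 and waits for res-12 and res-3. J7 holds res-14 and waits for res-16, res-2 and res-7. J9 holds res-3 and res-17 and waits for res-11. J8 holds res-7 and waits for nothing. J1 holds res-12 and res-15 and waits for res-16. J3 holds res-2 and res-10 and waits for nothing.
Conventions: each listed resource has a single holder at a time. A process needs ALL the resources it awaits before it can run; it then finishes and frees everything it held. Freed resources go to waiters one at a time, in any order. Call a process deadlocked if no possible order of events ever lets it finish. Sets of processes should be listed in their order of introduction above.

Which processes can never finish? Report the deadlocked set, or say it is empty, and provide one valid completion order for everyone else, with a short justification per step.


Deadlocked set: J2, J4, J6 and J9.
Key observation: the cycle J2 -> J4 -> J2 can never break — each member waits on the next; J6 and J9 are caught in further circular waits.
The rest can finish in the order J5, J8, J3, J7, J1.
Walking it through:
  J5: no waits; runs immediately, freeing res-16
  J8: no waits; runs immediately, freeing res-7
  J3: no waits; runs immediately, freeing res-2 and res-10
  J7 waits on res-16, res-2 and res-7 — all released -> runs and releases res-14
  J1 waits on res-16 — all released -> runs and releases res-12 and res-15


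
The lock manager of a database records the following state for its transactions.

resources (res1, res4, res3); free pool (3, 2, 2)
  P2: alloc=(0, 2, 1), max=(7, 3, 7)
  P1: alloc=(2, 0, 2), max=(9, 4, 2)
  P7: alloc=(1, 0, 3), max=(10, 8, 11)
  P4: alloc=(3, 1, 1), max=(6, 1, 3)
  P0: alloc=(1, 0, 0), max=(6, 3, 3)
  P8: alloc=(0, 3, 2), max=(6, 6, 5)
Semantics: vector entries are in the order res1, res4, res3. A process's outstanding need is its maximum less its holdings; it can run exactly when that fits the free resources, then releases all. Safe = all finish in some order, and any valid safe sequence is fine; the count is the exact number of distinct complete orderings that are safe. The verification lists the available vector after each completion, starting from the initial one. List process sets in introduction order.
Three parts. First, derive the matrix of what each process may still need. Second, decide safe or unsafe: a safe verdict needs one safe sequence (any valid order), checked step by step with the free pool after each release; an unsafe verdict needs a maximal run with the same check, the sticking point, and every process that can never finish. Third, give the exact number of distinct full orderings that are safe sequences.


(1) Remaining need (order res1, res4, res3):
  P2: (7, 1, 6)
  P1: (7, 4, 0)
  P7: (9, 8, 8)
  P4: (3, 0, 2)
  P0: (5, 3, 3)
  P8: (6, 3, 3)
(2) SAFE, for example via the order P4, P0, P8, P1, P2, P7.
Key observation: reading the order forward, P4 is the first process whose need (3, 0, 2) meets the free pool (3, 2, 2) exactly on a resource it requests.
Verifying each step:
  pool = (3, 2, 2)
  run P4 (needs (3, 0, 2), free (3, 2, 2)); after release of (3, 1, 1) the pool is (6, 3, 3)
  run P0 (needs (5, 3, 3), free (6, 3, 3)); after release of (1, 0, 0) the pool is (7, 3, 3)
  run P8 (needs (6, 3, 3), free (7, 3, 3)); after release of (0, 3, 2) the pool is (7, 6, 5)
  run P1 (needs (7, 4, 0), free (7, 6, 5)); after release of (2, 0, 2) the pool is (9, 6, 7)
  run P2 (needs (7, 1, 6), free (9, 6, 7)); after release of (0, 2, 1) the pool is (9, 8, 8)
  run P7 (needs (9, 8, 8), free (9, 8, 8)); after release of (1, 0, 3) the pool is (10, 8, 11)
(3) Exactly 2 of the possible complete orderings are safe sequences.


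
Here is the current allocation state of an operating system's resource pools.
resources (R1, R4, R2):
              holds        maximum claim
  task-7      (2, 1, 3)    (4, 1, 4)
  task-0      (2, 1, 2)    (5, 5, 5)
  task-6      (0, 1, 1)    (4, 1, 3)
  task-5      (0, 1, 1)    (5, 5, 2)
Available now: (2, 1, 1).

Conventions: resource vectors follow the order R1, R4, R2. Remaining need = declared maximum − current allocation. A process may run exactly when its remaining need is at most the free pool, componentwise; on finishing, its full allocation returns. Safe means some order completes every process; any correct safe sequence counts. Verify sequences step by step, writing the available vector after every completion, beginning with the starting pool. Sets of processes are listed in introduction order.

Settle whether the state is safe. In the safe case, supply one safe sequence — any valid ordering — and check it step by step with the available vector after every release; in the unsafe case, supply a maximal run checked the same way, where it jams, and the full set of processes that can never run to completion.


UNSAFE — no complete ordering exists.
Key observation: after task-7, task-6 complete, (4, 3, 5) is the best the pool ever gets, yet each leftover process wants more R4.
The run task-7, task-6 cannot be extended any further. Check, step by step:
  pool = (2, 1, 1)
  task-7 needs (2, 0, 1) <= (2, 1, 1) -> finishes; pool += (2, 1, 3) = (4, 2, 4)
  task-6 needs (4, 0, 2) <= (4, 2, 4) -> finishes; pool += (0, 1, 1) = (4, 3, 5)
  blocked: task-0 wants (3, 4, 3), pool (4, 3, 5) — not enough R4
  blocked: task-5 wants (5, 4, 1), pool (4, 3, 5) — not enough R1 and R4
Permanently blocked: task-0 and task-5.


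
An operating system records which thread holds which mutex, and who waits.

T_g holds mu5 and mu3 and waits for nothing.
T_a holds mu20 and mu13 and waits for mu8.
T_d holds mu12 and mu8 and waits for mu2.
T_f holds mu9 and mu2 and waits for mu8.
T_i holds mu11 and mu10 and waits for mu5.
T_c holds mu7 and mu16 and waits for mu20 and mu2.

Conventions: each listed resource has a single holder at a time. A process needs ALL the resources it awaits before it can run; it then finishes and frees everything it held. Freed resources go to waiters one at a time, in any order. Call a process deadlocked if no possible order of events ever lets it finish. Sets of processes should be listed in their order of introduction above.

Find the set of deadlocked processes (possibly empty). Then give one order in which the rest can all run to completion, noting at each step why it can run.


The deadlocked set is T_a, T_d, T_f and T_c.
Key observation: the waits loop around T_d -> T_f -> T_d with no way out; T_a and T_c wait into the deadlock from upstream.
The rest can finish in the order T_g, T_i.
Step-by-step check:
  run T_g (it waits on nothing); releases mu5 and mu3
  T_i: everything it awaited (mu5) is free; runs, freeing mu11 and mu10


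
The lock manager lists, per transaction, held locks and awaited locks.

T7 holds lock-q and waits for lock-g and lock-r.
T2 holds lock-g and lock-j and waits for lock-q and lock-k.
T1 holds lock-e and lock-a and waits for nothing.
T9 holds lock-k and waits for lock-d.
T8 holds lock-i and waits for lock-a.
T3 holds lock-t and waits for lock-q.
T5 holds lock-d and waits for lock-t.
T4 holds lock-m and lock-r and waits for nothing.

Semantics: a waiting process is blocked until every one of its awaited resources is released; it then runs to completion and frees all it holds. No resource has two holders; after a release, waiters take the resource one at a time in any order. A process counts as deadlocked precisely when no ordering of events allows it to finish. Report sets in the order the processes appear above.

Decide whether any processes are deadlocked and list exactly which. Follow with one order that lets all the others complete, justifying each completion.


Deadlocked set: T7, T2, T9, T3 and T5.
Key observation: T7 -> T2 -> T7 is a circular wait — nothing in it can go first; T9, T3 and T5 are caught in further circular waits.
One completion order for the rest: T1, T4, T8.
Step-by-step check:
  T1 waits on nothing -> runs at once and releases lock-e and lock-a
  T4 waits on nothing -> runs at once and releases lock-m and lock-r
  run T8 (all its waits — lock-a — are resolved); releases lock-i


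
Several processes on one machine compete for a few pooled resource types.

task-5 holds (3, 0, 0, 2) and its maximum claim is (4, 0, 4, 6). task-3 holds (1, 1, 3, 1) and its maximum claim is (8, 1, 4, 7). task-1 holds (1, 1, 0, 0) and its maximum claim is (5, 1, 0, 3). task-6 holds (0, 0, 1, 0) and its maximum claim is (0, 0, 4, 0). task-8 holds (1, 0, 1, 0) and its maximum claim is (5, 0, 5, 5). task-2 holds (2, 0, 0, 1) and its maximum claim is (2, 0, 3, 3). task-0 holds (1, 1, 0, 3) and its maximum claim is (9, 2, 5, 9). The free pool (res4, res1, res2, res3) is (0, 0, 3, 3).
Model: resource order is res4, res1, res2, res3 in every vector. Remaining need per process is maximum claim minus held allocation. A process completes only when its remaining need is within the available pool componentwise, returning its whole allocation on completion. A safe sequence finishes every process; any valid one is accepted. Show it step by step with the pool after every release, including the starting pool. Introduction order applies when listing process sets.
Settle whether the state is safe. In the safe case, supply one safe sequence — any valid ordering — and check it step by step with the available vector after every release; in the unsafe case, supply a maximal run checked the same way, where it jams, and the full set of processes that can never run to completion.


SAFE — a valid safe sequence is task-6, task-2, task-5, task-8, task-1, task-3, task-0.
Key observation: task-6 is the earliest step where a requested resource binds exactly: need (0, 0, 3, 0), pool (0, 0, 3, 3) at its turn.
Verifying each step:
  pool = (0, 0, 3, 3)
  task-6 needs (0, 0, 3, 0) <= (0, 0, 3, 3) -> finishes; pool += (0, 0, 1, 0) = (0, 0, 4, 3)
  task-2 needs (0, 0, 3, 2) <= (0, 0, 4, 3) -> finishes; pool += (2, 0, 0, 1) = (2, 0, 4, 4)
  task-5 needs (1, 0, 4, 4) <= (2, 0, 4, 4) -> finishes; pool += (3, 0, 0, 2) = (5, 0, 4, 6)
  task-8 needs (4, 0, 4, 5) <= (5, 0, 4, 6) -> finishes; pool += (1, 0, 1, 0) = (6, 0, 5, 6)
  task-1 needs (4, 0, 0, 3) <= (6, 0, 5, 6) -> finishes; pool += (1, 1, 0, 0) = (7, 1, 5, 6)
  task-3 needs (7, 0, 1, 6) <= (7, 1, 5, 6) -> finishes; pool += (1, 1, 3, 1) = (8, 2, 8, 7)
  task-0 needs (8, 1, 5, 6) <= (8, 2, 8, 7) -> finishes; pool += (1, 1, 0, 3) = (9, 3, 8, 10)


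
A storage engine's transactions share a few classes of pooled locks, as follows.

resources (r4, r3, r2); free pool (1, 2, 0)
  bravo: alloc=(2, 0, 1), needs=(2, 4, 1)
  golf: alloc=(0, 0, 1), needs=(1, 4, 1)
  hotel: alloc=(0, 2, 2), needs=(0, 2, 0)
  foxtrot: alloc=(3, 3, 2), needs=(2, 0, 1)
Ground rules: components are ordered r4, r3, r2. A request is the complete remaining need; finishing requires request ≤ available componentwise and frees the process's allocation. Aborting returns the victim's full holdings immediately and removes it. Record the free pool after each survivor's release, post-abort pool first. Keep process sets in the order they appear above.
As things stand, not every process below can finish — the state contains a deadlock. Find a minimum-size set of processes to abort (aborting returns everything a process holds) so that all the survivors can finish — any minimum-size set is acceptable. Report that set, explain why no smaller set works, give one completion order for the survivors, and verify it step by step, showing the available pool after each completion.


The answer: abort bravo.
Key observation: aborting bravo returns (2, 0, 1), and foxtrot — hopeless before — runs at step 1 with the returned capacity in the pool.
No smaller set exists: with zero aborts the deadlock remains.
Survivors finish in the order: foxtrot, hotel, golf. Check, step by step (pool after the aborts first):
  pool = (3, 2, 1)
  foxtrot: need (2, 0, 1) fits (3, 2, 1); releases (3, 3, 2), pool now (6, 5, 3)
  hotel: need (0, 2, 0) fits (6, 5, 3); releases (0, 2, 2), pool now (6, 7, 5)
  golf: need (1, 4, 1) fits (6, 7, 5); releases (0, 0, 1), pool now (6, 7, 6)


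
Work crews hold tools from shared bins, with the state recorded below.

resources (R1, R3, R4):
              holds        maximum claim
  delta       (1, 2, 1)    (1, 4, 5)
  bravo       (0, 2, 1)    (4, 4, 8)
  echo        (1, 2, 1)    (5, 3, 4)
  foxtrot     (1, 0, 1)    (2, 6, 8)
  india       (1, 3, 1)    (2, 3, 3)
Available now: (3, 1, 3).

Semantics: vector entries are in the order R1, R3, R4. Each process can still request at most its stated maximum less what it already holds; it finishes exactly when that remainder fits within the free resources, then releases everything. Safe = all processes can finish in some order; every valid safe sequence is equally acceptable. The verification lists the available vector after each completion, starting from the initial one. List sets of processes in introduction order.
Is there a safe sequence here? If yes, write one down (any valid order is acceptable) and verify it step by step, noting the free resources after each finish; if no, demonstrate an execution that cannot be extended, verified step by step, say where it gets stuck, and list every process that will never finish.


UNSAFE.
Key observation: the pool after india, echo, delta is (6, 8, 6); every surviving request exceeds it in R4, so progress ends there.
A maximal execution: india, echo, delta — then nothing else fits. Check, step by step:
  pool = (3, 1, 3)
  run india (needs (1, 0, 2), free (3, 1, 3)); after release of (1, 3, 1) the pool is (4, 4, 4)
  run echo (needs (4, 1, 3), free (4, 4, 4)); after release of (1, 2, 1) the pool is (5, 6, 5)
  run delta (needs (0, 2, 4), free (5, 6, 5)); after release of (1, 2, 1) the pool is (6, 8, 6)
  blocked: bravo wants (4, 2, 7), pool (6, 8, 6) — not enough R4
  blocked: foxtrot wants (1, 6, 7), pool (6, 8, 6) — not enough R4
Permanently blocked: bravo and foxtrot.


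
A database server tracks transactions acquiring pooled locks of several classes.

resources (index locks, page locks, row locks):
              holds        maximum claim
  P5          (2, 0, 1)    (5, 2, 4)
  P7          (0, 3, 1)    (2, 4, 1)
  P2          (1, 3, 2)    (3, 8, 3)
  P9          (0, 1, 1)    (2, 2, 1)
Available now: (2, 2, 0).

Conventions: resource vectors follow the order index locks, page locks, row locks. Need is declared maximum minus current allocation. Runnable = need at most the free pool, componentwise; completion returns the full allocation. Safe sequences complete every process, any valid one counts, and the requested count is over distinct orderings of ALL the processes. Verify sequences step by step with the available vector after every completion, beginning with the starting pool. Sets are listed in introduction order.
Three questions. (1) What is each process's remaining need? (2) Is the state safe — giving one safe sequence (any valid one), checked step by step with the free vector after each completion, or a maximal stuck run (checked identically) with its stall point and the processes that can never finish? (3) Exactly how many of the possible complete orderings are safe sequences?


(1) Need matrix, components ordered index locks, page locks, row locks:
  P5: (3, 2, 3)
  P7: (2, 1, 0)
  P2: (2, 5, 1)
  P9: (2, 1, 0)
(2) SAFE. One safe sequence: P7, P2, P5, P9.
Key observation: the first exact fit in this order is P7 — it needs (2, 1, 0) with (2, 2, 0) free, meeting a requested resource to the last unit.
Check, step by step:
  pool = (2, 2, 0)
  P7 needs (2, 1, 0) <= (2, 2, 0) -> finishes; pool += (0, 3, 1) = (2, 5, 1)
  P2 needs (2, 5, 1) <= (2, 5, 1) -> finishes; pool += (1, 3, 2) = (3, 8, 3)
  P5 needs (3, 2, 3) <= (3, 8, 3) -> finishes; pool += (2, 0, 1) = (5, 8, 4)
  P9 needs (2, 1, 0) <= (5, 8, 4) -> finishes; pool += (0, 1, 1) = (5, 9, 5)
(3) Precisely 4 of the possible complete orderings are safe sequences.


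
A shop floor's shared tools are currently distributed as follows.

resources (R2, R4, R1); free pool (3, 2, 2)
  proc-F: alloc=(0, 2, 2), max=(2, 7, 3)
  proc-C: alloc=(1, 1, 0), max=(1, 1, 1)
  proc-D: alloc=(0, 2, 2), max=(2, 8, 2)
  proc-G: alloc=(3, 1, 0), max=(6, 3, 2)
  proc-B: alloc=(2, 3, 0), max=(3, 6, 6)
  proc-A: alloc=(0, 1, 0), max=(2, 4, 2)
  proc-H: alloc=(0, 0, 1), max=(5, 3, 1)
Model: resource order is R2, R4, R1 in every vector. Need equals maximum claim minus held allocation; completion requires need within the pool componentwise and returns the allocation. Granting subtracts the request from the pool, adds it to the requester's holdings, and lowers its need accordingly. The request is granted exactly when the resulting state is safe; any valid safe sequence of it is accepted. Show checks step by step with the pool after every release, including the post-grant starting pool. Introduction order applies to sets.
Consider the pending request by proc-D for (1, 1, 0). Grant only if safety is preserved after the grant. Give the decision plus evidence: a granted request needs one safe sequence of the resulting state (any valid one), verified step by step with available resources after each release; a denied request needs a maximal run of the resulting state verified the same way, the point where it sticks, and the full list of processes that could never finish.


DENY: after the grant no complete ordering would exist.
Key observation: after proc-C, proc-G, proc-H, proc-A the pool peaks at (6, 4, 3), and each blocked process is short somewhere: proc-F on R4; proc-D on R4; proc-B on R1.
After a pretend grant, a maximal execution: proc-C, proc-G, proc-H, proc-A — then nothing else fits. Walking it through:
  pool = (2, 1, 2)
  run proc-C (needs (0, 0, 1), free (2, 1, 2)); after release of (1, 1, 0) the pool is (3, 2, 2)
  run proc-G (needs (3, 2, 2), free (3, 2, 2)); after release of (3, 1, 0) the pool is (6, 3, 2)
  run proc-H (needs (5, 3, 0), free (6, 3, 2)); after release of (0, 0, 1) the pool is (6, 3, 3)
  run proc-A (needs (2, 3, 2), free (6, 3, 3)); after release of (0, 1, 0) the pool is (6, 4, 3)
  blocked: proc-F wants (2, 5, 1), pool (6, 4, 3) — not enough R4
  blocked: proc-D wants (1, 5, 0), pool (6, 4, 3) — not enough R4
  blocked: proc-B wants (1, 3, 6), pool (6, 4, 3) — not enough R1
Post-grant, the permanently blocked set is proc-F, proc-D and proc-B.


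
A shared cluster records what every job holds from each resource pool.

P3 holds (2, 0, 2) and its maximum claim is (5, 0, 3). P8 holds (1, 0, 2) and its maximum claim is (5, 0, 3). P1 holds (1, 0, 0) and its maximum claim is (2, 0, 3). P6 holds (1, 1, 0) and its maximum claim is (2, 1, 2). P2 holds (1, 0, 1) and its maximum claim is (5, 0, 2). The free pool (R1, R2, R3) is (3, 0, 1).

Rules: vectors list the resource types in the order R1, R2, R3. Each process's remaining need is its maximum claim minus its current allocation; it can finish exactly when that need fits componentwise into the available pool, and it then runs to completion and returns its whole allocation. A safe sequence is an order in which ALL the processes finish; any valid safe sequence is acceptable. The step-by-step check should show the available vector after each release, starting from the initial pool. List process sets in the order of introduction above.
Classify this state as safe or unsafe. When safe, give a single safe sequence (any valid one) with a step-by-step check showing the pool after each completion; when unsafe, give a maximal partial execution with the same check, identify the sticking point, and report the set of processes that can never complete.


SAFE — a valid safe sequence is P3, P1, P8, P6, P2.
Key observation: the order's first zero-slack moment is P3 ((3, 0, 1) needed, (3, 0, 1) free — a requested resource with nothing to spare).
Step-by-step check:
  pool = (3, 0, 1)
  P3: need (3, 0, 1) fits (3, 0, 1); releases (2, 0, 2), pool now (5, 0, 3)
  P1: need (1, 0, 3) fits (5, 0, 3); releases (1, 0, 0), pool now (6, 0, 3)
  P8: need (4, 0, 1) fits (6, 0, 3); releases (1, 0, 2), pool now (7, 0, 5)
  P6: need (1, 0, 2) fits (7, 0, 5); releases (1, 1, 0), pool now (8, 1, 5)
  P2: need (4, 0, 1) fits (8, 1, 5); releases (1, 0, 1), pool now (9, 1, 6)


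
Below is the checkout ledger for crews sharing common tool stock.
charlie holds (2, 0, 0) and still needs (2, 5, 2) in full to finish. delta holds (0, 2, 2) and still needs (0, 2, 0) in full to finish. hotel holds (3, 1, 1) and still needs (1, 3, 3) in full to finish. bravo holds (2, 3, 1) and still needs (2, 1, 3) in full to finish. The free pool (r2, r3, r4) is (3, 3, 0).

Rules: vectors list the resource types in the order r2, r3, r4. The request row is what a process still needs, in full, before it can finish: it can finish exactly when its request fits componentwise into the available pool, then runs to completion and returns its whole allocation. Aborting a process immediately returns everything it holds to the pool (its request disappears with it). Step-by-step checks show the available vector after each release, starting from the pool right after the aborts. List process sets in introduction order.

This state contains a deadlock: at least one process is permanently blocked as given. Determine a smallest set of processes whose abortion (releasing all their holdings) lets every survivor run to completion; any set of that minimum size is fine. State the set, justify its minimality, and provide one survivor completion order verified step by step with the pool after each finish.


The answer: abort hotel.
Key observation: bravo had no path to completion before; after the abort of hotel ((3, 1, 1) returned), step 2 is where it fits.
Minimality: the empty abort set fails — the state is deadlocked as it stands.
The survivors complete as delta, bravo, charlie. Step-by-step check (starting from the post-abort pool):
  pool = (6, 4, 1)
  delta needs (0, 2, 0) <= (6, 4, 1) -> finishes; pool += (0, 2, 2) = (6, 6, 3)
  bravo needs (2, 1, 3) <= (6, 6, 3) -> finishes; pool += (2, 3, 1) = (8, 9, 4)
  charlie needs (2, 5, 2) <= (8, 9, 4) -> finishes; pool += (2, 0, 0) = (10, 9, 4)


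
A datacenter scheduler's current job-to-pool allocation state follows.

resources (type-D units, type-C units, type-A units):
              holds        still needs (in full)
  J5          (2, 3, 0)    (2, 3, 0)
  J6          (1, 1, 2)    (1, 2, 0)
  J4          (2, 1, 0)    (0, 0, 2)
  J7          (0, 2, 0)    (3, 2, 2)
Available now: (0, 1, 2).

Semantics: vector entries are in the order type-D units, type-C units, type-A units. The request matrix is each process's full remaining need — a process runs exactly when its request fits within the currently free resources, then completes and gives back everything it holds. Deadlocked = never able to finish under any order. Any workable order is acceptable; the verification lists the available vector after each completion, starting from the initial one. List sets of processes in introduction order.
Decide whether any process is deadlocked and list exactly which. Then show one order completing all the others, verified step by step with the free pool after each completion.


No process is deadlocked.
Key observation: there is always a runnable process — J4 first — so the state unwinds completely.
The rest can finish in the order J4, J6, J7, J5. Step-by-step check:
  pool = (0, 1, 2)
  run J4 (needs (0, 0, 2), free (0, 1, 2)); after release of (2, 1, 0) the pool is (2, 2, 2)
  run J6 (needs (1, 2, 0), free (2, 2, 2)); after release of (1, 1, 2) the pool is (3, 3, 4)
  run J7 (needs (3, 2, 2), free (3, 3, 4)); after release of (0, 2, 0) the pool is (3, 5, 4)
  run J5 (needs (2, 3, 0), free (3, 5, 4)); after release of (2, 3, 0) the pool is (5, 8, 4)


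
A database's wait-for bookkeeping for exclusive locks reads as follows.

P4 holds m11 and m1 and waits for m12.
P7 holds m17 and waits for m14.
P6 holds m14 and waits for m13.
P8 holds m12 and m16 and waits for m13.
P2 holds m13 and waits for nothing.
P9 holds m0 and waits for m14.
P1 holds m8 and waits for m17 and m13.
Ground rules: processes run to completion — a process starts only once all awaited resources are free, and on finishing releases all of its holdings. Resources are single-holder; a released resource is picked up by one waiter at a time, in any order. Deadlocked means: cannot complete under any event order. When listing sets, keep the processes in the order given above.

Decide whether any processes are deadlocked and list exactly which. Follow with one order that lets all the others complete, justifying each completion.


The deadlocked set is empty.
Key observation: no waiting chain loops back on itself — every chain ends at a process that waits on nothing, so everyone eventually runs.
The rest can finish in the order P2, P6, P7, P8, P4, P1, P9.
Check, step by step:
  P2 waits on nothing -> runs at once and releases m13
  P6: everything it awaited (m13) is free; runs, freeing m14
  P7: everything it awaited (m14) is free; runs, freeing m17
  P8: everything it awaited (m13) is free; runs, freeing m12 and m16
  P4: everything it awaited (m12) is free; runs, freeing m11 and m1
  P1: everything it awaited (m17 and m13) is free; runs, freeing m8
  P9: everything it awaited (m14) is free; runs, freeing m0


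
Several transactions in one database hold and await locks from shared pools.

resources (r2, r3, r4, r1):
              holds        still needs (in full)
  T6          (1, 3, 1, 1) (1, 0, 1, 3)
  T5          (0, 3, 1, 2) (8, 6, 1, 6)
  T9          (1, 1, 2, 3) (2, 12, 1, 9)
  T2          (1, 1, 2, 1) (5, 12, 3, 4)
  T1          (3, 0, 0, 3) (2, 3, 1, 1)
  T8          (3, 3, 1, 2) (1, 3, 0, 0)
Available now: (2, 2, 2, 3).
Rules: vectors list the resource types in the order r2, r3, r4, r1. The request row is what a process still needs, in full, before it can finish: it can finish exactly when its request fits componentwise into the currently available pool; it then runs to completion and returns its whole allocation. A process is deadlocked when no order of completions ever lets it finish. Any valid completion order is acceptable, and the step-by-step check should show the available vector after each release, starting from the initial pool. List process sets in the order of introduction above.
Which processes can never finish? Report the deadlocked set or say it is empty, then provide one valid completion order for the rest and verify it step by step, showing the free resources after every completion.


The deadlocked set is T9 and T2.
Key observation: the pool after T6, T8, T1, T5 is (9, 11, 5, 11); every surviving request exceeds it in r3, so progress ends there.
The rest can finish in the order T6, T8, T1, T5. Walking it through:
  pool = (2, 2, 2, 3)
  T6: need (1, 0, 1, 3) fits (2, 2, 2, 3); releases (1, 3, 1, 1), pool now (3, 5, 3, 4)
  T8: need (1, 3, 0, 0) fits (3, 5, 3, 4); releases (3, 3, 1, 2), pool now (6, 8, 4, 6)
  T1: need (2, 3, 1, 1) fits (6, 8, 4, 6); releases (3, 0, 0, 3), pool now (9, 8, 4, 9)
  T5: need (8, 6, 1, 6) fits (9, 8, 4, 9); releases (0, 3, 1, 2), pool now (9, 11, 5, 11)
The blocked processes can never fit:
  T9 cannot run: need (2, 12, 1, 9) vs free (9, 11, 5, 11) (insufficient r3)
  T2 cannot run: need (5, 12, 3, 4) vs free (9, 11, 5, 11) (insufficient r3)


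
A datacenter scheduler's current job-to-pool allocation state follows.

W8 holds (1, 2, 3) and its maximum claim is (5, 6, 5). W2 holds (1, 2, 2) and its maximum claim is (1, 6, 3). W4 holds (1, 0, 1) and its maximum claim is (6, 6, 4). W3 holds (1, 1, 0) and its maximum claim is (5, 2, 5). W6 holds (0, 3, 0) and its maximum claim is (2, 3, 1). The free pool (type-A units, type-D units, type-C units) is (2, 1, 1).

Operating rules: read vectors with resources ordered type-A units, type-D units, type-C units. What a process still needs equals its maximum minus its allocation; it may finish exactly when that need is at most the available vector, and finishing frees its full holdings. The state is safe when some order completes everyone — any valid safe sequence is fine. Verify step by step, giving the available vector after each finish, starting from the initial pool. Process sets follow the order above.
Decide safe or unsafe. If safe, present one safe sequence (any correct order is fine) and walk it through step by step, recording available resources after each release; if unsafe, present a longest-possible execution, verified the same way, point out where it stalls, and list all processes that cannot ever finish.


The state is UNSAFE.
Key observation: the pool after W6, W2 is (3, 6, 3); every surviving request exceeds it in type-A units, so progress ends there.
Going as far as possible: W6, W2; after that, nothing fits. Verifying each step:
  pool = (2, 1, 1)
  W6 needs (2, 0, 1) <= (2, 1, 1) -> finishes; pool += (0, 3, 0) = (2, 4, 1)
  W2 needs (0, 4, 1) <= (2, 4, 1) -> finishes; pool += (1, 2, 2) = (3, 6, 3)
  W8 cannot run: need (4, 4, 2) vs free (3, 6, 3) (insufficient type-A units)
  W4 cannot run: need (5, 6, 3) vs free (3, 6, 3) (insufficient type-A units)
  W3 cannot run: need (4, 1, 5) vs free (3, 6, 3) (insufficient type-A units and type-C units)
Permanently blocked: W8, W4 and W3.


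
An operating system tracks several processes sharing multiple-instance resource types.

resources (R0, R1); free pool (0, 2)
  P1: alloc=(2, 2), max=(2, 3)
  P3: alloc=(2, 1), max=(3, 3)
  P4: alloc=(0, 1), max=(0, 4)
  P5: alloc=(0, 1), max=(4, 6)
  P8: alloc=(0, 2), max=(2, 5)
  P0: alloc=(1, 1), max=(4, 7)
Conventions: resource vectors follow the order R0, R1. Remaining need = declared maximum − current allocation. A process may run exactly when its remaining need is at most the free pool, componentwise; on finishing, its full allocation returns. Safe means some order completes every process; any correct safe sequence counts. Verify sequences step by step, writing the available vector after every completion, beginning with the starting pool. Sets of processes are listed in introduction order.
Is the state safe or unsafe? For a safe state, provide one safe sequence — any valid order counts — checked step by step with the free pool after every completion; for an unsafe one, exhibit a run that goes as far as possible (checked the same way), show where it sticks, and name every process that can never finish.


The state is SAFE; one workable sequence: P1, P3, P5, P8, P4, P0.
Key observation: at P5 the run first touches a limit — (4, 5) against (4, 5), exact on a resource it actually requests.
Check, step by step:
  pool = (0, 2)
  P1 needs (0, 1) <= (0, 2) -> finishes; pool += (2, 2) = (2, 4)
  P3 needs (1, 2) <= (2, 4) -> finishes; pool += (2, 1) = (4, 5)
  P5 needs (4, 5) <= (4, 5) -> finishes; pool += (0, 1) = (4, 6)
  P8 needs (2, 3) <= (4, 6) -> finishes; pool += (0, 2) = (4, 8)
  P4 needs (0, 3) <= (4, 8) -> finishes; pool += (0, 1) = (4, 9)
  P0 needs (3, 6) <= (4, 9) -> finishes; pool += (1, 1) = (5, 10)


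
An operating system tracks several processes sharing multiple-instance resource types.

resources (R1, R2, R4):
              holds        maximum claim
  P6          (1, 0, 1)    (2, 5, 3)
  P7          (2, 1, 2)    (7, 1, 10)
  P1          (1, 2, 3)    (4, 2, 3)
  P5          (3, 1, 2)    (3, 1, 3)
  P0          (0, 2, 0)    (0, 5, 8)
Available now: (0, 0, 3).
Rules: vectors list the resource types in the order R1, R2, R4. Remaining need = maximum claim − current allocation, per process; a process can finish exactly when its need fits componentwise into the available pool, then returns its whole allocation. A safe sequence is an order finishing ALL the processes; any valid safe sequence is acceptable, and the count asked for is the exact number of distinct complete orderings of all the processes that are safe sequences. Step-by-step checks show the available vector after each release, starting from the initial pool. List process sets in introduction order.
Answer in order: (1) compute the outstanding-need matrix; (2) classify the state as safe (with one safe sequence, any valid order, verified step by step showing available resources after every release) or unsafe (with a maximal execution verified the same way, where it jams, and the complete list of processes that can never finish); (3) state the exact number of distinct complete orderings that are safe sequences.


(1) Outstanding need per process (order R1, R2, R4):
  P6: (1, 5, 2)
  P7: (5, 0, 8)
  P1: (3, 0, 0)
  P5: (0, 0, 1)
  P0: (0, 3, 8)
(2) The state is SAFE; one workable sequence: P5, P1, P0, P6, P7.
Key observation: the order's first zero-slack moment is P1 ((3, 0, 0) needed, (3, 1, 5) free — a requested resource with nothing to spare).
Walking it through:
  pool = (0, 0, 3)
  P5: need (0, 0, 1) fits (0, 0, 3); releases (3, 1, 2), pool now (3, 1, 5)
  P1: need (3, 0, 0) fits (3, 1, 5); releases (1, 2, 3), pool now (4, 3, 8)
  P0: need (0, 3, 8) fits (4, 3, 8); releases (0, 2, 0), pool now (4, 5, 8)
  P6: need (1, 5, 2) fits (4, 5, 8); releases (1, 0, 1), pool now (5, 5, 9)
  P7: need (5, 0, 8) fits (5, 5, 9); releases (2, 1, 2), pool now (7, 6, 11)
(3) The exact count: 1 of the possible complete orderings is a safe sequence.


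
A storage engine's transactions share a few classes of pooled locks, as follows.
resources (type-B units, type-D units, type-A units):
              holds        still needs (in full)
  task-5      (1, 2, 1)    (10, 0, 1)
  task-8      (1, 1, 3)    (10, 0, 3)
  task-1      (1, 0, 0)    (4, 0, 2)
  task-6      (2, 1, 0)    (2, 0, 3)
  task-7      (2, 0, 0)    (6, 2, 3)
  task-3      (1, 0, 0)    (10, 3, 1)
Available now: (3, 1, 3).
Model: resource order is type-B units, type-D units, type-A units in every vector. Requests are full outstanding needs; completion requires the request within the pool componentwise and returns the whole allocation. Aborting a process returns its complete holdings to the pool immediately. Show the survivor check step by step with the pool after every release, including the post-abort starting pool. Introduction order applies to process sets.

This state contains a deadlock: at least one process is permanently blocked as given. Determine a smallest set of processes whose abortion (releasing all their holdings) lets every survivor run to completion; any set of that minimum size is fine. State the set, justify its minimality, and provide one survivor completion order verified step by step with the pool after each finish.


The answer: abort task-5 and task-8.
Key observation: task-3 had no path to completion before; after the abort of task-5 and task-8 ((2, 3, 4) returned), step 4 is where it fits.
Minimality, checking each single-abort alternative: task-5 alone leaves task-8 blocked (short on type-B units); task-8 alone leaves task-5 blocked (short on type-B units); task-1 alone leaves task-5 blocked (short on type-B units); task-6 alone leaves task-5 blocked (short on type-B units); task-7 alone leaves task-5 blocked (short on type-B units); task-3 alone leaves task-5 blocked (short on type-B units).
The survivors complete as task-1, task-7, task-6, task-3. Check, step by step (starting from the post-abort pool):
  pool = (5, 4, 7)
  run task-1 (needs (4, 0, 2), free (5, 4, 7)); after release of (1, 0, 0) the pool is (6, 4, 7)
  run task-7 (needs (6, 2, 3), free (6, 4, 7)); after release of (2, 0, 0) the pool is (8, 4, 7)
  run task-6 (needs (2, 0, 3), free (8, 4, 7)); after release of (2, 1, 0) the pool is (10, 5, 7)
  run task-3 (needs (10, 3, 1), free (10, 5, 7)); after release of (1, 0, 0) the pool is (11, 5, 7)


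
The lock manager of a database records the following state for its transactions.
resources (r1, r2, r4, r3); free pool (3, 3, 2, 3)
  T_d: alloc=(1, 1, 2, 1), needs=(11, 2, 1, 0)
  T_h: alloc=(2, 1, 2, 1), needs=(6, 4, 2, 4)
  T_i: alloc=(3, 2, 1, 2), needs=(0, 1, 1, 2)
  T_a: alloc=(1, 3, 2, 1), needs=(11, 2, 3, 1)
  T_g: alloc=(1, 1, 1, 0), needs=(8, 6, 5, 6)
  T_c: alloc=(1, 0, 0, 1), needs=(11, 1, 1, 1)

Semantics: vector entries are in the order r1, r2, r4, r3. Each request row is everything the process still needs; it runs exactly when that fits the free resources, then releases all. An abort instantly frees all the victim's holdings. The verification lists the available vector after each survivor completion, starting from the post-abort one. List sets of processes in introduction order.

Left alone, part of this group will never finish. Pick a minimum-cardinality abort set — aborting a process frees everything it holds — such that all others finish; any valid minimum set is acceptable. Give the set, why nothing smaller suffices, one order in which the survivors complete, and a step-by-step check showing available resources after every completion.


Abort T_d and T_a.
Key observation: before aborting T_d and T_a, T_c was permanently blocked — no order could ever run it; afterwards it completes at step 4.
Why nothing smaller works — every single abort fails: T_d alone leaves T_a blocked (short on r1); T_h alone leaves T_d blocked (short on r1); T_i alone leaves T_d blocked (short on r1); T_a alone leaves T_d blocked (short on r1); T_g alone leaves T_d blocked (short on r1); T_c alone leaves T_d blocked (short on r1).
Survivors finish in the order: T_i, T_h, T_g, T_c. Verifying each step (pool after the aborts first):
  pool = (5, 7, 6, 5)
  T_i: need (0, 1, 1, 2) fits (5, 7, 6, 5); releases (3, 2, 1, 2), pool now (8, 9, 7, 7)
  T_h: need (6, 4, 2, 4) fits (8, 9, 7, 7); releases (2, 1, 2, 1), pool now (10, 10, 9, 8)
  T_g: need (8, 6, 5, 6) fits (10, 10, 9, 8); releases (1, 1, 1, 0), pool now (11, 11, 10, 8)
  T_c: need (11, 1, 1, 1) fits (11, 11, 10, 8); releases (1, 0, 0, 1), pool now (12, 11, 10, 9)


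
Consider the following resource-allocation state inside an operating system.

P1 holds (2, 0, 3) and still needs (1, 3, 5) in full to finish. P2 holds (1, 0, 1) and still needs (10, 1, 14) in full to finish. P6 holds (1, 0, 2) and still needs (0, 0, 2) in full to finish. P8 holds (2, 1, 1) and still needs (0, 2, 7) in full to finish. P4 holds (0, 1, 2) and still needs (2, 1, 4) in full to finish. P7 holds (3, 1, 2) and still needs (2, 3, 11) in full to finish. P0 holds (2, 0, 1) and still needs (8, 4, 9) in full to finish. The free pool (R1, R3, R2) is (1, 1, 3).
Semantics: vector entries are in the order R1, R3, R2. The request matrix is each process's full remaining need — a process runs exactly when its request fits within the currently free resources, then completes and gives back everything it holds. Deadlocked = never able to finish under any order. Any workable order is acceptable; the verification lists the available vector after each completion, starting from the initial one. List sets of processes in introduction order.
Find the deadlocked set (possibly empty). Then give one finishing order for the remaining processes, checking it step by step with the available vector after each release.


Nothing here is deadlocked.
Key observation: no deadlock: P6 fits now, and the freed resources carry the rest through.
The rest can finish in the order P6, P4, P8, P1, P7, P0, P2. Step-by-step check:
  pool = (1, 1, 3)
  P6: need (0, 0, 2) fits (1, 1, 3); releases (1, 0, 2), pool now (2, 1, 5)
  P4: need (2, 1, 4) fits (2, 1, 5); releases (0, 1, 2), pool now (2, 2, 7)
  P8: need (0, 2, 7) fits (2, 2, 7); releases (2, 1, 1), pool now (4, 3, 8)
  P1: need (1, 3, 5) fits (4, 3, 8); releases (2, 0, 3), pool now (6, 3, 11)
  P7: need (2, 3, 11) fits (6, 3, 11); releases (3, 1, 2), pool now (9, 4, 13)
  P0: need (8, 4, 9) fits (9, 4, 13); releases (2, 0, 1), pool now (11, 4, 14)
  P2: need (10, 1, 14) fits (11, 4, 14); releases (1, 0, 1), pool now (12, 4, 15)
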